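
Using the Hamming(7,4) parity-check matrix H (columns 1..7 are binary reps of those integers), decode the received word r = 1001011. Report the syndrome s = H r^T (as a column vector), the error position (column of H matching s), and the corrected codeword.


s = (1, 0, 0)^T, error position = 4, corrected codeword c = 1000011

Compute s = H r^T mod 2 one row at a time:
  s_1 = 1 + 0 + 1 + 1 = 3 ≡ 1 (mod 2).
  s_2 = 0 + 0 + 1 + 1 = 2 ≡ 0 (mod 2).
  s_3 = 1 + 0 + 0 + 1 = 2 ≡ 0 (mod 2).
s = (1, 0, 0)^T — this equals column 4 of H (binary 100), so error is at position 4.
Correct: flip bit 4 of r = 1001011 to get c = 1000011.


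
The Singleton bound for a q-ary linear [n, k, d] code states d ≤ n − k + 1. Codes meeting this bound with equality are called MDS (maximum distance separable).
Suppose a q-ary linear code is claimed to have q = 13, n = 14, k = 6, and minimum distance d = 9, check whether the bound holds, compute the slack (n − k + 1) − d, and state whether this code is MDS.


Singleton RHS = n − k + 1 = 9, slack = 0, bound satisfied, MDS.

Singleton bound: d ≤ n − k + 1.
Here n = 14, k = 6, so n − k + 1 = 9.
Given d = 9, check d ≤ 9: YES.
Slack = (n − k + 1) − d = 0.
The code is MDS (slack = 0).
Description: the claimed parameters are [14, 6, 9]_13; such a code would be MDS (meets Singleton bound).


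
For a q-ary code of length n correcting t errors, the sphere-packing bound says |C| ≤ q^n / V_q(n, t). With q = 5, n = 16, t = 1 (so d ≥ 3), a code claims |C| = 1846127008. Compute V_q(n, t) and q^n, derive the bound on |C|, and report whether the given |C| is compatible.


V_q(n, t) = 65, q^n = 152587890625, Hamming bound = 2347506009, |C| = 1846127008 ≤ bound (satisfied).

Step 1: Compute V_q(n, t) = Σ_{j=0}^1 C(n, j) (q−1)^j.
  j = 0: C(16,0)·(4)^0 = 1·1 = 1.
  j = 1: C(16,1)·(4)^1 = 16·4 = 64.
  V_q(n, t) = 1 + 64 = 65.
Step 2: q^n = 5^16 = 152587890625.
Step 3: Hamming bound ⌊q^n / V_q(n,t)⌋ = ⌊152587890625/65⌋ = 2347506009.
Step 4: Compare |C| = 1846127008 to 2347506009: satisfied.
The claimed |C| lies below the Hamming bound.


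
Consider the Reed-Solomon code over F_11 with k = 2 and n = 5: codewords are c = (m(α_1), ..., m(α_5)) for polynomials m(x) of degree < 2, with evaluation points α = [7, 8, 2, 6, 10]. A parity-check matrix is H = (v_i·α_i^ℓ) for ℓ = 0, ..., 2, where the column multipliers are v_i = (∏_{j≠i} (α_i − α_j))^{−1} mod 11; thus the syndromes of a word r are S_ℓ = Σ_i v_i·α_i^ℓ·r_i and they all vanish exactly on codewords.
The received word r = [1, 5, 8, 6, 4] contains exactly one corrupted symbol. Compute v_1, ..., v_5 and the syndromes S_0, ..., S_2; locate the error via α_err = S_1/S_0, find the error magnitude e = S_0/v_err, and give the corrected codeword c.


S = (3, 10, 4), error at position 1, error magnitude e = 1, c = [0, 5, 8, 6, 4].

Step 1: column multipliers v_i = (∏_{j≠i}(α_i − α_j))^{−1} mod 11.
  i = 1 (α = 7): (7−8)(7−2)(7−6)(7−10) = (−1)·5·1·(−3) = 15 ≡ 4, so v_1 = 4^{−1} = 3 (mod 11).
  i = 2 (α = 8): (8−7)(8−2)(8−6)(8−10) = 1·6·2·(−2) = −24 ≡ 9, so v_2 = 9^{−1} = 5 (mod 11).
  i = 3 (α = 2): (2−7)(2−8)(2−6)(2−10) = (−5)·(−6)·(−4)·(−8) = 960 ≡ 3, so v_3 = 3^{−1} = 4 (mod 11).
  i = 4 (α = 6): (6−7)(6−8)(6−2)(6−10) = (−1)·(−2)·4·(−4) = −32 ≡ 1, so v_4 = 1^{−1} = 1 (mod 11).
  i = 5 (α = 10): (10−7)(10−8)(10−2)(10−6) = 3·2·8·4 = 192 ≡ 5, so v_5 = 5^{−1} = 9 (mod 11).
  v = [3, 5, 4, 1, 9].
Step 2: syndromes of r = [1, 5, 8, 6, 4] (all sums mod 11).
  S_0 = Σ v_i r_i = 3·1 + 5·5 + 4·8 + 1·6 + 9·4 = 102 ≡ 3.
  S_1 = Σ v_i α_i r_i = 3·7·1 + 5·8·5 + 4·2·8 + 1·6·6 + 9·10·4 = 681 ≡ 10.
  α_i^2 mod 11 = [5, 9, 4, 3, 1].
  S_2 = Σ v_i α_i^2 r_i = 3·5·1 + 5·9·5 + 4·4·8 + 1·3·6 + 9·1·4 = 422 ≡ 4.
  S = (3, 10, 4) ≠ 0, so r is not a codeword (an error is present).
Step 3: locate the error. For a single error e at position i, S_ℓ = v_i·e·α_i^ℓ, so α_err = S_1/S_0.
  S_0^{−1} = 3^{−1} = 4 (mod 11), so α_err = 10·4 = 40 ≡ 7 = α_1. Error position i = 1.
  Consistency check: S_2/S_1 = 4·10 = 40 ≡ 7 = α_err ✓ (single-error assumption holds).
Step 4: error magnitude e = S_0/v_1 = S_0·∏_{j≠1}(α_1 − α_j) = 3·4 = 12 ≡ 1 (mod 11).
Step 5: correct position 1: c_1 = r_1 − e = 1 − 1 ≡ 0 (mod 11). Hence c = [0, 5, 8, 6, 4].
  Check: interpolating c through the α_i gives m(x) = 9 + 5·x (degree < 2) with m(α_i) = c_i for every i, so c is indeed a codeword.


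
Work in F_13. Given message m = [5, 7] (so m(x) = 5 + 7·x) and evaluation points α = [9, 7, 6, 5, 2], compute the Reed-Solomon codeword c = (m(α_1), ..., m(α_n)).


c = [3, 2, 8, 1, 6]

Message polynomial: m(x) = 5 + 7·x (mod 13).
For each evaluation point α_i, compute m(α_i) mod 13:
  α_1 = 9: Horner steps 7 → 3, so m(9) = 3.
  α_2 = 7: Horner steps 7 → 2, so m(7) = 2.
  α_3 = 6: Horner steps 7 → 8, so m(6) = 8.
  α_4 = 5: Horner steps 7 → 1, so m(5) = 1.
  α_5 = 2: Horner steps 7 → 6, so m(2) = 6.
Codeword c = [3, 2, 8, 1, 6] ∈ F_13^5.


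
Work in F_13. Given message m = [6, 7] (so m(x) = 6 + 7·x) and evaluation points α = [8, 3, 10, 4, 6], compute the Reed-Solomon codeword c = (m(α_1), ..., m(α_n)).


c = [10, 1, 11, 8, 9]

Message polynomial: m(x) = 6 + 7·x (mod 13).
For each evaluation point α_i, compute m(α_i) mod 13:
  α_1 = 8: Horner steps 7 → 10, so m(8) = 10.
  α_2 = 3: Horner steps 7 → 1, so m(3) = 1.
  α_3 = 10: Horner steps 7 → 11, so m(10) = 11.
  α_4 = 4: Horner steps 7 → 8, so m(4) = 8.
  α_5 = 6: Horner steps 7 → 9, so m(6) = 9.
Codeword c = [10, 1, 11, 8, 9] ∈ F_13^5.


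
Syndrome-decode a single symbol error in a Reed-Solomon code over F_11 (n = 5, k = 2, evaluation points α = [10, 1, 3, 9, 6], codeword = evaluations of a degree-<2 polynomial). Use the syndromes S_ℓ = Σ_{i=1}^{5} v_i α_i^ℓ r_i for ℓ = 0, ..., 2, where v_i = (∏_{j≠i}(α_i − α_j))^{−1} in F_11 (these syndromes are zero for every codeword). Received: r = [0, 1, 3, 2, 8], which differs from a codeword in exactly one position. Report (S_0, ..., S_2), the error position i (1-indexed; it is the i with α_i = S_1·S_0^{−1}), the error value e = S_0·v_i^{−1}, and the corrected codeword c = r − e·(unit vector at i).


S = (1, 1, 1), error at position 2, error magnitude e = 5, c = [0, 7, 3, 2, 8].

Step 1: column multipliers v_i = (∏_{j≠i}(α_i − α_j))^{−1} mod 11.
  i = 1 (α = 10): (10−1)(10−3)(10−9)(10−6) = 9·7·1·4 = 252 ≡ 10, so v_1 = 10^{−1} = 10 (mod 11).
  i = 2 (α = 1): (1−10)(1−3)(1−9)(1−6) = (−9)·(−2)·(−8)·(−5) = 720 ≡ 5, so v_2 = 5^{−1} = 9 (mod 11).
  i = 3 (α = 3): (3−10)(3−1)(3−9)(3−6) = (−7)·2·(−6)·(−3) = −252 ≡ 1, so v_3 = 1^{−1} = 1 (mod 11).
  i = 4 (α = 9): (9−10)(9−1)(9−3)(9−6) = (−1)·8·6·3 = −144 ≡ 10, so v_4 = 10^{−1} = 10 (mod 11).
  i = 5 (α = 6): (6−10)(6−1)(6−3)(6−9) = (−4)·5·3·(−3) = 180 ≡ 4, so v_5 = 4^{−1} = 3 (mod 11).
  v = [10, 9, 1, 10, 3].
Step 2: syndromes of r = [0, 1, 3, 2, 8] (all sums mod 11).
  S_0 = Σ v_i r_i = 10·0 + 9·1 + 1·3 + 10·2 + 3·8 = 56 ≡ 1.
  S_1 = Σ v_i α_i r_i = 10·10·0 + 9·1·1 + 1·3·3 + 10·9·2 + 3·6·8 = 342 ≡ 1.
  α_i^2 mod 11 = [1, 1, 9, 4, 3].
  S_2 = Σ v_i α_i^2 r_i = 10·1·0 + 9·1·1 + 1·9·3 + 10·4·2 + 3·3·8 = 188 ≡ 1.
  S = (1, 1, 1) ≠ 0, so r is not a codeword (an error is present).
Step 3: locate the error. For a single error e at position i, S_ℓ = v_i·e·α_i^ℓ, so α_err = S_1/S_0.
  S_0^{−1} = 1^{−1} = 1 (mod 11), so α_err = 1·1 = 1 ≡ 1 = α_2. Error position i = 2.
  Consistency check: S_2/S_1 = 1·1 = 1 ≡ 1 = α_err ✓ (single-error assumption holds).
Step 4: error magnitude e = S_0/v_2 = S_0·∏_{j≠2}(α_2 − α_j) = 1·5 = 5 ≡ 5 (mod 11).
Step 5: correct position 2: c_2 = r_2 − e = 1 − 5 ≡ 7 (mod 11). Hence c = [0, 7, 3, 2, 8].
  Check: interpolating c through the α_i gives m(x) = 9 + 9·x (degree < 2) with m(α_i) = c_i for every i, so c is indeed a codeword.


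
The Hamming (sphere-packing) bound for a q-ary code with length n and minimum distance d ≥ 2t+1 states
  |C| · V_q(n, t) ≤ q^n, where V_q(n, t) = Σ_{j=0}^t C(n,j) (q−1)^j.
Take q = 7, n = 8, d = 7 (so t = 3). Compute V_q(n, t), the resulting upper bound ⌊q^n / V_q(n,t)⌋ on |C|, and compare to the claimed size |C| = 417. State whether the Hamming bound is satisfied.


V_q(n, t) = 13153, q^n = 5764801, Hamming bound = 438, |C| = 417 ≤ bound (satisfied).

Step 1: Compute V_q(n, t) = Σ_{j=0}^3 C(n, j) (q−1)^j.
  j = 0: C(8,0)·(6)^0 = 1·1 = 1.
  j = 1: C(8,1)·(6)^1 = 8·6 = 48.
  j = 2: C(8,2)·(6)^2 = 28·36 = 1008.
  j = 3: C(8,3)·(6)^3 = 56·216 = 12096.
  V_q(n, t) = 1 + 48 + 1008 + 12096 = 13153.
Step 2: q^n = 7^8 = 5764801.
Step 3: Hamming bound ⌊q^n / V_q(n,t)⌋ = ⌊5764801/13153⌋ = 438.
Step 4: Compare |C| = 417 to 438: satisfied.
The claimed |C| lies below the Hamming bound.


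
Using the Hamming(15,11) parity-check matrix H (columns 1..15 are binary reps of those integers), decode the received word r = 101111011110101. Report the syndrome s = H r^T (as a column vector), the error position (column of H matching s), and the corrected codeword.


s = (0, 1, 1, 1)^T, error position = 7, corrected codeword c = 101111111110101

Compute s = H r^T mod 2 one row at a time:
  s_1 = 1 + 1 + 1 + 1 + 0 + 1 + 0 + 1 = 6 ≡ 0 (mod 2).
  s_2 = 1 + 1 + 1 + 0 + 0 + 1 + 0 + 1 = 5 ≡ 1 (mod 2).
  s_3 = 0 + 1 + 1 + 0 + 1 + 1 + 0 + 1 = 5 ≡ 1 (mod 2).
  s_4 = 1 + 1 + 1 + 0 + 1 + 1 + 1 + 1 = 7 ≡ 1 (mod 2).
s = (0, 1, 1, 1)^T — this equals column 7 of H (binary 0111), so error is at position 7.
Correct: flip bit 7 of r = 101111011110101 to get c = 101111111110101.


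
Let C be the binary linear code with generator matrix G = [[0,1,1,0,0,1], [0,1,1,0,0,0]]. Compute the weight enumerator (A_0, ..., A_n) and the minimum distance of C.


Weight distribution: A_0 = 1, A_1 = 1, A_2 = 1, A_3 = 1. Minimum distance d = 1.

Enumerate all 2^2 = 4 messages m ∈ F_2^2.
For each, compute codeword c = mG in F_2^6, then tally its weight.
  m = 00 → c = 000000, weight = 0.
  m = 10 → c = 011001, weight = 3.
  m = 01 → c = 011000, weight = 2.
  m = 11 → c = 000001, weight = 1.
Tally weights:
  weight 0: 1 codewords.
  weight 1: 1 codewords.
  weight 2: 1 codewords.
  weight 3: 1 codewords.
Minimum distance d = smallest w > 0 with A_w > 0 = 1.
Sanity: Σ A_w = 4 = 2^2 = 4 ✓.


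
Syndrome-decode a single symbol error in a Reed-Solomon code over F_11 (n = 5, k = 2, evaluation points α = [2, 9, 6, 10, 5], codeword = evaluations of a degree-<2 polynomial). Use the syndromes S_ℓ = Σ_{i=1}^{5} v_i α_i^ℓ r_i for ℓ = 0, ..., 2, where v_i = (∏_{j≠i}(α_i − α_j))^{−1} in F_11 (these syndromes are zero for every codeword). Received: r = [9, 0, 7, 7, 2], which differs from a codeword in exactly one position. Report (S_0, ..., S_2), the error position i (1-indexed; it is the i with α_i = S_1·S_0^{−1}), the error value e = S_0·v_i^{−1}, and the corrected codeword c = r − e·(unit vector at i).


S = (4, 7, 4), error at position 4, error magnitude e = 2, c = [9, 0, 7, 5, 2].

Step 1: column multipliers v_i = (∏_{j≠i}(α_i − α_j))^{−1} mod 11.
  i = 1 (α = 2): (2−9)(2−6)(2−10)(2−5) = (−7)·(−4)·(−8)·(−3) = 672 ≡ 1, so v_1 = 1^{−1} = 1 (mod 11).
  i = 2 (α = 9): (9−2)(9−6)(9−10)(9−5) = 7·3·(−1)·4 = −84 ≡ 4, so v_2 = 4^{−1} = 3 (mod 11).
  i = 3 (α = 6): (6−2)(6−9)(6−10)(6−5) = 4·(−3)·(−4)·1 = 48 ≡ 4, so v_3 = 4^{−1} = 3 (mod 11).
  i = 4 (α = 10): (10−2)(10−9)(10−6)(10−5) = 8·1·4·5 = 160 ≡ 6, so v_4 = 6^{−1} = 2 (mod 11).
  i = 5 (α = 5): (5−2)(5−9)(5−6)(5−10) = 3·(−4)·(−1)·(−5) = −60 ≡ 6, so v_5 = 6^{−1} = 2 (mod 11).
  v = [1, 3, 3, 2, 2].
Step 2: syndromes of r = [9, 0, 7, 7, 2] (all sums mod 11).
  S_0 = Σ v_i r_i = 1·9 + 3·0 + 3·7 + 2·7 + 2·2 = 48 ≡ 4.
  S_1 = Σ v_i α_i r_i = 1·2·9 + 3·9·0 + 3·6·7 + 2·10·7 + 2·5·2 = 304 ≡ 7.
  α_i^2 mod 11 = [4, 4, 3, 1, 3].
  S_2 = Σ v_i α_i^2 r_i = 1·4·9 + 3·4·0 + 3·3·7 + 2·1·7 + 2·3·2 = 125 ≡ 4.
  S = (4, 7, 4) ≠ 0, so r is not a codeword (an error is present).
Step 3: locate the error. For a single error e at position i, S_ℓ = v_i·e·α_i^ℓ, so α_err = S_1/S_0.
  S_0^{−1} = 4^{−1} = 3 (mod 11), so α_err = 7·3 = 21 ≡ 10 = α_4. Error position i = 4.
  Consistency check: S_2/S_1 = 4·8 = 32 ≡ 10 = α_err ✓ (single-error assumption holds).
Step 4: error magnitude e = S_0/v_4 = S_0·∏_{j≠4}(α_4 − α_j) = 4·6 = 24 ≡ 2 (mod 11).
Step 5: correct position 4: c_4 = r_4 − e = 7 − 2 ≡ 5 (mod 11). Hence c = [9, 0, 7, 5, 2].
  Check: interpolating c through the α_i gives m(x) = 10 + 5·x (degree < 2) with m(α_i) = c_i for every i, so c is indeed a codeword.


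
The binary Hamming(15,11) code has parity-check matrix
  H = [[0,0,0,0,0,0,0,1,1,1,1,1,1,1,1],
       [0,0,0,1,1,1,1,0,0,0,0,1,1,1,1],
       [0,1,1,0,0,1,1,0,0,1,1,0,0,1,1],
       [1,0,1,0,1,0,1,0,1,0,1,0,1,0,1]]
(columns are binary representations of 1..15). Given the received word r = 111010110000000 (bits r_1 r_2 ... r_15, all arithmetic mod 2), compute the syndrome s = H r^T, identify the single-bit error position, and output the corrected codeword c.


s = (1, 0, 1, 0)^T, error position = 10, corrected codeword c = 111010110100000

Compute s = H r^T mod 2 one row at a time:
  s_1 = 1 + 0 + 0 + 0 + 0 + 0 + 0 + 0 = 1 ≡ 1 (mod 2).
  s_2 = 0 + 1 + 0 + 1 + 0 + 0 + 0 + 0 = 2 ≡ 0 (mod 2).
  s_3 = 1 + 1 + 0 + 1 + 0 + 0 + 0 + 0 = 3 ≡ 1 (mod 2).
  s_4 = 1 + 1 + 1 + 1 + 0 + 0 + 0 + 0 = 4 ≡ 0 (mod 2).
s = (1, 0, 1, 0)^T — this equals column 10 of H (binary 1010), so error is at position 10.
Correct: flip bit 10 of r = 111010110000000 to get c = 111010110100000.


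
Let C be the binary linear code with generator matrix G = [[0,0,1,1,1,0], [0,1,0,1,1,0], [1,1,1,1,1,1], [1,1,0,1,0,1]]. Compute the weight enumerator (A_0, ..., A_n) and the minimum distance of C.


Weight distribution: A_0 = 1, A_1 = 1, A_2 = 3, A_3 = 6, A_4 = 3, A_5 = 1, A_6 = 1. Minimum distance d = 1.

Enumerate all 2^4 = 16 messages m ∈ F_2^4.
For each, compute codeword c = mG in F_2^6, then tally its weight.
  m = 0000 → c = 000000, weight = 0.
  m = 1000 → c = 001110, weight = 3.
  m = 0100 → c = 010110, weight = 3.
  m = 1100 → c = 011000, weight = 2.
  m = 0010 → c = 111111, weight = 6.
  m = 1010 → c = 110001, weight = 3.
  m = 0110 → c = 101001, weight = 3.
  m = 1110 → c = 100111, weight = 4.
  m = 0001 → c = 110101, weight = 4.
  m = 1001 → c = 111011, weight = 5.
  m = 0101 → c = 100011, weight = 3.
  m = 1101 → c = 101101, weight = 4.
  m = 0011 → c = 001010, weight = 2.
  m = 1011 → c = 000100, weight = 1.
  m = 0111 → c = 011100, weight = 3.
  m = 1111 → c = 010010, weight = 2.
Tally weights:
  weight 0: 1 codewords.
  weight 1: 1 codewords.
  weight 2: 3 codewords.
  weight 3: 6 codewords.
  weight 4: 3 codewords.
  weight 5: 1 codewords.
  weight 6: 1 codewords.
Minimum distance d = smallest w > 0 with A_w > 0 = 1.
Sanity: Σ A_w = 16 = 2^4 = 16 ✓.


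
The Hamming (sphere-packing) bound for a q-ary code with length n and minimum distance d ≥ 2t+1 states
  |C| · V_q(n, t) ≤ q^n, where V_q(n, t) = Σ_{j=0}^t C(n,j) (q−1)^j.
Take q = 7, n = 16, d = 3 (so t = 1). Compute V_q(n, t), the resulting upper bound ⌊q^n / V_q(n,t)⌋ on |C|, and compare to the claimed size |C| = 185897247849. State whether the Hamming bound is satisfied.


V_q(n, t) = 97, q^n = 33232930569601, Hamming bound = 342607531645, |C| = 185897247849 ≤ bound (satisfied).

Step 1: Compute V_q(n, t) = Σ_{j=0}^1 C(n, j) (q−1)^j.
  j = 0: C(16,0)·(6)^0 = 1·1 = 1.
  j = 1: C(16,1)·(6)^1 = 16·6 = 96.
  V_q(n, t) = 1 + 96 = 97.
Step 2: q^n = 7^16 = 33232930569601.
Step 3: Hamming bound ⌊q^n / V_q(n,t)⌋ = ⌊33232930569601/97⌋ = 342607531645.
Step 4: Compare |C| = 185897247849 to 342607531645: satisfied.
The claimed |C| lies below the Hamming bound.


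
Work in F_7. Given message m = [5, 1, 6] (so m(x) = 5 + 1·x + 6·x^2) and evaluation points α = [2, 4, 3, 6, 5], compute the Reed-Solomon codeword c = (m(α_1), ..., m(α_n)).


c = [3, 0, 6, 3, 6]

Message polynomial: m(x) = 5 + 1·x + 6·x^2 (mod 7).
For each evaluation point α_i, compute m(α_i) mod 7:
  α_1 = 2: Horner steps 6 → 6 → 3, so m(2) = 3.
  α_2 = 4: Horner steps 6 → 4 → 0, so m(4) = 0.
  α_3 = 3: Horner steps 6 → 5 → 6, so m(3) = 6.
  α_4 = 6: Horner steps 6 → 2 → 3, so m(6) = 3.
  α_5 = 5: Horner steps 6 → 3 → 6, so m(5) = 6.
Codeword c = [3, 0, 6, 3, 6] ∈ F_7^5.


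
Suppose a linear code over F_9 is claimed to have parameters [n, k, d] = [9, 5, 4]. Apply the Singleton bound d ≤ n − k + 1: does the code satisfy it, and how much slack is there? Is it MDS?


Singleton RHS = n − k + 1 = 5, slack = 1, bound satisfied, not MDS.

Singleton bound: d ≤ n − k + 1.
Here n = 9, k = 5, so n − k + 1 = 5.
Given d = 4, check d ≤ 5: YES.
Slack = (n − k + 1) − d = 1.
The code is NOT MDS (slack = 1 > 0).
Description: the claimed parameters are [9, 5, 4]_9; such a code would be non-MDS.


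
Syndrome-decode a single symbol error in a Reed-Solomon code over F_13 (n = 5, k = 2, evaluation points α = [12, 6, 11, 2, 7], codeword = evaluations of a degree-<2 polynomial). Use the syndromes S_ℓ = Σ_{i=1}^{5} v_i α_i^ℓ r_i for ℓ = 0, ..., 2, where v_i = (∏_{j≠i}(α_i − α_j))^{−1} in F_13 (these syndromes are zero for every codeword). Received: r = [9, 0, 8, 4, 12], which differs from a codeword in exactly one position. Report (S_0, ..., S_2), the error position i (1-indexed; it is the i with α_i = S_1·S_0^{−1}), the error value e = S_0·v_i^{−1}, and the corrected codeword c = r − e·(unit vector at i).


S = (2, 11, 2), error at position 1, error magnitude e = 2, c = [7, 0, 8, 4, 12].

Step 1: column multipliers v_i = (∏_{j≠i}(α_i − α_j))^{−1} mod 13.
  i = 1 (α = 12): (12−6)(12−11)(12−2)(12−7) = 6·1·10·5 = 300 ≡ 1, so v_1 = 1^{−1} = 1 (mod 13).
  i = 2 (α = 6): (6−12)(6−11)(6−2)(6−7) = (−6)·(−5)·4·(−1) = −120 ≡ 10, so v_2 = 10^{−1} = 4 (mod 13).
  i = 3 (α = 11): (11−12)(11−6)(11−2)(11−7) = (−1)·5·9·4 = −180 ≡ 2, so v_3 = 2^{−1} = 7 (mod 13).
  i = 4 (α = 2): (2−12)(2−6)(2−11)(2−7) = (−10)·(−4)·(−9)·(−5) = 1800 ≡ 6, so v_4 = 6^{−1} = 11 (mod 13).
  i = 5 (α = 7): (7−12)(7−6)(7−11)(7−2) = (−5)·1·(−4)·5 = 100 ≡ 9, so v_5 = 9^{−1} = 3 (mod 13).
  v = [1, 4, 7, 11, 3].
Step 2: syndromes of r = [9, 0, 8, 4, 12] (all sums mod 13).
  S_0 = Σ v_i r_i = 1·9 + 4·0 + 7·8 + 11·4 + 3·12 = 145 ≡ 2.
  S_1 = Σ v_i α_i r_i = 1·12·9 + 4·6·0 + 7·11·8 + 11·2·4 + 3·7·12 = 1064 ≡ 11.
  α_i^2 mod 13 = [1, 10, 4, 4, 10].
  S_2 = Σ v_i α_i^2 r_i = 1·1·9 + 4·10·0 + 7·4·8 + 11·4·4 + 3·10·12 = 769 ≡ 2.
  S = (2, 11, 2) ≠ 0, so r is not a codeword (an error is present).
Step 3: locate the error. For a single error e at position i, S_ℓ = v_i·e·α_i^ℓ, so α_err = S_1/S_0.
  S_0^{−1} = 2^{−1} = 7 (mod 13), so α_err = 11·7 = 77 ≡ 12 = α_1. Error position i = 1.
  Consistency check: S_2/S_1 = 2·6 = 12 ≡ 12 = α_err ✓ (single-error assumption holds).
Step 4: error magnitude e = S_0/v_1 = S_0·∏_{j≠1}(α_1 − α_j) = 2·1 = 2 ≡ 2 (mod 13).
Step 5: correct position 1: c_1 = r_1 − e = 9 − 2 ≡ 7 (mod 13). Hence c = [7, 0, 8, 4, 12].
  Check: interpolating c through the α_i gives m(x) = 6 + 12·x (degree < 2) with m(α_i) = c_i for every i, so c is indeed a codeword.


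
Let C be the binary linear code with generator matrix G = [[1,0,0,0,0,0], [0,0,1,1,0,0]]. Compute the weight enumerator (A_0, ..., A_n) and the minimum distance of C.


Weight distribution: A_0 = 1, A_1 = 1, A_2 = 1, A_3 = 1. Minimum distance d = 1.

Enumerate all 2^2 = 4 messages m ∈ F_2^2.
For each, compute codeword c = mG in F_2^6, then tally its weight.
  m = 00 → c = 000000, weight = 0.
  m = 10 → c = 100000, weight = 1.
  m = 01 → c = 001100, weight = 2.
  m = 11 → c = 101100, weight = 3.
Tally weights:
  weight 0: 1 codewords.
  weight 1: 1 codewords.
  weight 2: 1 codewords.
  weight 3: 1 codewords.
Minimum distance d = smallest w > 0 with A_w > 0 = 1.
Sanity: Σ A_w = 4 = 2^2 = 4 ✓.


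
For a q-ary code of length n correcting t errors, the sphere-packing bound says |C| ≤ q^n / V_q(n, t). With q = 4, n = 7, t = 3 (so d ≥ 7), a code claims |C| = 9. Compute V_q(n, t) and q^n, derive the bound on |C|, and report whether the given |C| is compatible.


V_q(n, t) = 1156, q^n = 16384, Hamming bound = 14, |C| = 9 ≤ bound (satisfied).

Step 1: Compute V_q(n, t) = Σ_{j=0}^3 C(n, j) (q−1)^j.
  j = 0: C(7,0)·(3)^0 = 1·1 = 1.
  j = 1: C(7,1)·(3)^1 = 7·3 = 21.
  j = 2: C(7,2)·(3)^2 = 21·9 = 189.
  j = 3: C(7,3)·(3)^3 = 35·27 = 945.
  V_q(n, t) = 1 + 21 + 189 + 945 = 1156.
Step 2: q^n = 4^7 = 16384.
Step 3: Hamming bound ⌊q^n / V_q(n,t)⌋ = ⌊16384/1156⌋ = 14.
Step 4: Compare |C| = 9 to 14: satisfied.
The claimed |C| lies below the Hamming bound.


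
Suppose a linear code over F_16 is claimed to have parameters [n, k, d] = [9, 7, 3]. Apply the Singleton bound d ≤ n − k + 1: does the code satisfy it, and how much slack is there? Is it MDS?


Singleton RHS = n − k + 1 = 3, slack = 0, bound satisfied, MDS.

Singleton bound: d ≤ n − k + 1.
Here n = 9, k = 7, so n − k + 1 = 3.
Given d = 3, check d ≤ 3: YES.
Slack = (n − k + 1) − d = 0.
The code is MDS (slack = 0).
Description: the claimed parameters are [9, 7, 3]_16; such a code would be MDS (meets Singleton bound).


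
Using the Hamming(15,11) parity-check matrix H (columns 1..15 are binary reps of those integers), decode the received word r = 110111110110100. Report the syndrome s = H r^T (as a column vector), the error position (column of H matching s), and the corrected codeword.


s = (0, 1, 1, 1)^T, error position = 7, corrected codeword c = 110111010110100

Compute s = H r^T mod 2 one row at a time:
  s_1 = 1 + 0 + 1 + 1 + 0 + 1 + 0 + 0 = 4 ≡ 0 (mod 2).
  s_2 = 1 + 1 + 1 + 1 + 0 + 1 + 0 + 0 = 5 ≡ 1 (mod 2).
  s_3 = 1 + 0 + 1 + 1 + 1 + 1 + 0 + 0 = 5 ≡ 1 (mod 2).
  s_4 = 1 + 0 + 1 + 1 + 0 + 1 + 1 + 0 = 5 ≡ 1 (mod 2).
s = (0, 1, 1, 1)^T — this equals column 7 of H (binary 0111), so error is at position 7.
Correct: flip bit 7 of r = 110111110110100 to get c = 110111010110100.


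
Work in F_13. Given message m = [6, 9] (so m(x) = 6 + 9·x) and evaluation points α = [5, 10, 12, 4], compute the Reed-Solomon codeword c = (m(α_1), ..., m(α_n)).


c = [12, 5, 10, 3]

Message polynomial: m(x) = 6 + 9·x (mod 13).
For each evaluation point α_i, compute m(α_i) mod 13:
  α_1 = 5: Horner steps 9 → 12, so m(5) = 12.
  α_2 = 10: Horner steps 9 → 5, so m(10) = 5.
  α_3 = 12: Horner steps 9 → 10, so m(12) = 10.
  α_4 = 4: Horner steps 9 → 3, so m(4) = 3.
Codeword c = [12, 5, 10, 3] ∈ F_13^4.


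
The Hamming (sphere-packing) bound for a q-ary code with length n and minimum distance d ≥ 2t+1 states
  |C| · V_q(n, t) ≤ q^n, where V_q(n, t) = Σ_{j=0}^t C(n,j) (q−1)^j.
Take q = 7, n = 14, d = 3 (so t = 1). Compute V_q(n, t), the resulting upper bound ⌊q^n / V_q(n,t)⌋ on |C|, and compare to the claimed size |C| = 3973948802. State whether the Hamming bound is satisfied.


V_q(n, t) = 85, q^n = 678223072849, Hamming bound = 7979094974, |C| = 3973948802 ≤ bound (satisfied).

Step 1: Compute V_q(n, t) = Σ_{j=0}^1 C(n, j) (q−1)^j.
  j = 0: C(14,0)·(6)^0 = 1·1 = 1.
  j = 1: C(14,1)·(6)^1 = 14·6 = 84.
  V_q(n, t) = 1 + 84 = 85.
Step 2: q^n = 7^14 = 678223072849.
Step 3: Hamming bound ⌊q^n / V_q(n,t)⌋ = ⌊678223072849/85⌋ = 7979094974.
Step 4: Compare |C| = 3973948802 to 7979094974: satisfied.
The claimed |C| lies below the Hamming bound.


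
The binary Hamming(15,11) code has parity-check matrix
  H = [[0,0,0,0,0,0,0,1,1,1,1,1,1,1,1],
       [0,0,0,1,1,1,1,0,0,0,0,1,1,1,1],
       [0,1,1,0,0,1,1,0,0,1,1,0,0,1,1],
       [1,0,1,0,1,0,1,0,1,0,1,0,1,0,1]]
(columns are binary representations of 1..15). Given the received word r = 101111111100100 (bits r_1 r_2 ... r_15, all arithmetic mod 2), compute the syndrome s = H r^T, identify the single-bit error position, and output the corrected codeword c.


s = (0, 1, 0, 0)^T, error position = 4, corrected codeword c = 101011111100100

Compute s = H r^T mod 2 one row at a time:
  s_1 = 1 + 1 + 1 + 0 + 0 + 1 + 0 + 0 = 4 ≡ 0 (mod 2).
  s_2 = 1 + 1 + 1 + 1 + 0 + 1 + 0 + 0 = 5 ≡ 1 (mod 2).
  s_3 = 0 + 1 + 1 + 1 + 1 + 0 + 0 + 0 = 4 ≡ 0 (mod 2).
  s_4 = 1 + 1 + 1 + 1 + 1 + 0 + 1 + 0 = 6 ≡ 0 (mod 2).
s = (0, 1, 0, 0)^T — this equals column 4 of H (binary 0100), so error is at position 4.
Correct: flip bit 4 of r = 101111111100100 to get c = 101011111100100.


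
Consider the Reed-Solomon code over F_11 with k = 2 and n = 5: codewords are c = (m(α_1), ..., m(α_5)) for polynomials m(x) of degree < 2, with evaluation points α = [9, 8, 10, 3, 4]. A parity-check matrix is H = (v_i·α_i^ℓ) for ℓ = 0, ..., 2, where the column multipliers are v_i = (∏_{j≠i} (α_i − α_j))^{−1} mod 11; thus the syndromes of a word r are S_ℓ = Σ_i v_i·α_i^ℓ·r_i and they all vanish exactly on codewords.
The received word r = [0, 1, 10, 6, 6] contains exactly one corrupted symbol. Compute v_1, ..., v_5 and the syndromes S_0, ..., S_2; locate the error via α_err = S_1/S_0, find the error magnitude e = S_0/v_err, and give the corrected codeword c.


S = (1, 4, 5), error at position 5, error magnitude e = 1, c = [0, 1, 10, 6, 5].

Step 1: column multipliers v_i = (∏_{j≠i}(α_i − α_j))^{−1} mod 11.
  i = 1 (α = 9): (9−8)(9−10)(9−3)(9−4) = 1·(−1)·6·5 = −30 ≡ 3, so v_1 = 3^{−1} = 4 (mod 11).
  i = 2 (α = 8): (8−9)(8−10)(8−3)(8−4) = (−1)·(−2)·5·4 = 40 ≡ 7, so v_2 = 7^{−1} = 8 (mod 11).
  i = 3 (α = 10): (10−9)(10−8)(10−3)(10−4) = 1·2·7·6 = 84 ≡ 7, so v_3 = 7^{−1} = 8 (mod 11).
  i = 4 (α = 3): (3−9)(3−8)(3−10)(3−4) = (−6)·(−5)·(−7)·(−1) = 210 ≡ 1, so v_4 = 1^{−1} = 1 (mod 11).
  i = 5 (α = 4): (4−9)(4−8)(4−10)(4−3) = (−5)·(−4)·(−6)·1 = −120 ≡ 1, so v_5 = 1^{−1} = 1 (mod 11).
  v = [4, 8, 8, 1, 1].
Step 2: syndromes of r = [0, 1, 10, 6, 6] (all sums mod 11).
  S_0 = Σ v_i r_i = 4·0 + 8·1 + 8·10 + 1·6 + 1·6 = 100 ≡ 1.
  S_1 = Σ v_i α_i r_i = 4·9·0 + 8·8·1 + 8·10·10 + 1·3·6 + 1·4·6 = 906 ≡ 4.
  α_i^2 mod 11 = [4, 9, 1, 9, 5].
  S_2 = Σ v_i α_i^2 r_i = 4·4·0 + 8·9·1 + 8·1·10 + 1·9·6 + 1·5·6 = 236 ≡ 5.
  S = (1, 4, 5) ≠ 0, so r is not a codeword (an error is present).
Step 3: locate the error. For a single error e at position i, S_ℓ = v_i·e·α_i^ℓ, so α_err = S_1/S_0.
  S_0^{−1} = 1^{−1} = 1 (mod 11), so α_err = 4·1 = 4 ≡ 4 = α_5. Error position i = 5.
  Consistency check: S_2/S_1 = 5·3 = 15 ≡ 4 = α_err ✓ (single-error assumption holds).
Step 4: error magnitude e = S_0/v_5 = S_0·∏_{j≠5}(α_5 − α_j) = 1·1 = 1 ≡ 1 (mod 11).
Step 5: correct position 5: c_5 = r_5 − e = 6 − 1 ≡ 5 (mod 11). Hence c = [0, 1, 10, 6, 5].
  Check: interpolating c through the α_i gives m(x) = 9 + 10·x (degree < 2) with m(α_i) = c_i for every i, so c is indeed a codeword.


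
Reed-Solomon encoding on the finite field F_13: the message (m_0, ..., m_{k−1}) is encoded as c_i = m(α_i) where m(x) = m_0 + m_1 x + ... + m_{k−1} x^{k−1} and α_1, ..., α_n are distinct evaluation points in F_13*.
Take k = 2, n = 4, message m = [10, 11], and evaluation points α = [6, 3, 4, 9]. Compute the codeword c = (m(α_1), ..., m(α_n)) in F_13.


c = [11, 4, 2, 5]

Message polynomial: m(x) = 10 + 11·x (mod 13).
For each evaluation point α_i, compute m(α_i) mod 13:
  α_1 = 6: Horner steps 11 → 11, so m(6) = 11.
  α_2 = 3: Horner steps 11 → 4, so m(3) = 4.
  α_3 = 4: Horner steps 11 → 2, so m(4) = 2.
  α_4 = 9: Horner steps 11 → 5, so m(9) = 5.
Codeword c = [11, 4, 2, 5] ∈ F_13^4.


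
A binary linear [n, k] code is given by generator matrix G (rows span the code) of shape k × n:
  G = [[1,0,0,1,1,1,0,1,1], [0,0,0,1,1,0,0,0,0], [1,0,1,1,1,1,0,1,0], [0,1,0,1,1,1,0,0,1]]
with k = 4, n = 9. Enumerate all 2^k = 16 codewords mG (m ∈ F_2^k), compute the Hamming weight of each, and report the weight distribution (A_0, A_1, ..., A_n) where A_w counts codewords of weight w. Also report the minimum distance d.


Weight distribution: A_0 = 1, A_2 = 2, A_3 = 3, A_4 = 3, A_5 = 4, A_6 = 2, A_7 = 1. Minimum distance d = 2.

Enumerate all 2^4 = 16 messages m ∈ F_2^4.
For each, compute codeword c = mG in F_2^9, then tally its weight.
  m = 0000 → c = 000000000, weight = 0.
  m = 1000 → c = 100111011, weight = 6.
  m = 0100 → c = 000110000, weight = 2.
  m = 1100 → c = 100001011, weight = 4.
  m = 0010 → c = 101111010, weight = 6.
  m = 1010 → c = 001000001, weight = 2.
  m = 0110 → c = 101001010, weight = 4.
  m = 1110 → c = 001110001, weight = 4.
  m = 0001 → c = 010111001, weight = 5.
  m = 1001 → c = 110000010, weight = 3.
  m = 0101 → c = 010001001, weight = 3.
  m = 1101 → c = 110110010, weight = 5.
  m = 0011 → c = 111000011, weight = 5.
  m = 1011 → c = 011111000, weight = 5.
  m = 0111 → c = 111110011, weight = 7.
  m = 1111 → c = 011001000, weight = 3.
Tally weights:
  weight 0: 1 codewords.
  weight 2: 2 codewords.
  weight 3: 3 codewords.
  weight 4: 3 codewords.
  weight 5: 4 codewords.
  weight 6: 2 codewords.
  weight 7: 1 codewords.
Minimum distance d = smallest w > 0 with A_w > 0 = 2.
Sanity: Σ A_w = 16 = 2^4 = 16 ✓.


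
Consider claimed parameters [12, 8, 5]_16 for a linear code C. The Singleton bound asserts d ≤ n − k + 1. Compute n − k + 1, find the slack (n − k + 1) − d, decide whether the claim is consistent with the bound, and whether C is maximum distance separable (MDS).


Singleton RHS = n − k + 1 = 5, slack = 0, bound satisfied, MDS.

Singleton bound: d ≤ n − k + 1.
Here n = 12, k = 8, so n − k + 1 = 5.
Given d = 5, check d ≤ 5: YES.
Slack = (n − k + 1) − d = 0.
The code is MDS (slack = 0).
Description: the claimed parameters are [12, 8, 5]_16; such a code would be MDS (meets Singleton bound).


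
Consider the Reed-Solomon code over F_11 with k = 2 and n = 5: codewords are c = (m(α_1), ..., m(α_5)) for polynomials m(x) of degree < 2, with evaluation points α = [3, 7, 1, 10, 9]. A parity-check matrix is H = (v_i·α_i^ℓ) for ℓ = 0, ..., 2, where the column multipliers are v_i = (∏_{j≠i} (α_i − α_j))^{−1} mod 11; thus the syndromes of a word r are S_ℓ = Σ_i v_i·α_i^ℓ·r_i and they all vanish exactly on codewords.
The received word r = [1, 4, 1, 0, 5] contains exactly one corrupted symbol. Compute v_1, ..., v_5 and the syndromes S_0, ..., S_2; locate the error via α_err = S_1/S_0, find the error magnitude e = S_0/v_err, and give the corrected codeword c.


S = (2, 6, 7), error at position 1, error magnitude e = 10, c = [2, 4, 1, 0, 5].

Step 1: column multipliers v_i = (∏_{j≠i}(α_i − α_j))^{−1} mod 11.
  i = 1 (α = 3): (3−7)(3−1)(3−10)(3−9) = (−4)·2·(−7)·(−6) = −336 ≡ 5, so v_1 = 5^{−1} = 9 (mod 11).
  i = 2 (α = 7): (7−3)(7−1)(7−10)(7−9) = 4·6·(−3)·(−2) = 144 ≡ 1, so v_2 = 1^{−1} = 1 (mod 11).
  i = 3 (α = 1): (1−3)(1−7)(1−10)(1−9) = (−2)·(−6)·(−9)·(−8) = 864 ≡ 6, so v_3 = 6^{−1} = 2 (mod 11).
  i = 4 (α = 10): (10−3)(10−7)(10−1)(10−9) = 7·3·9·1 = 189 ≡ 2, so v_4 = 2^{−1} = 6 (mod 11).
  i = 5 (α = 9): (9−3)(9−7)(9−1)(9−10) = 6·2·8·(−1) = −96 ≡ 3, so v_5 = 3^{−1} = 4 (mod 11).
  v = [9, 1, 2, 6, 4].
Step 2: syndromes of r = [1, 4, 1, 0, 5] (all sums mod 11).
  S_0 = Σ v_i r_i = 9·1 + 1·4 + 2·1 + 6·0 + 4·5 = 35 ≡ 2.
  S_1 = Σ v_i α_i r_i = 9·3·1 + 1·7·4 + 2·1·1 + 6·10·0 + 4·9·5 = 237 ≡ 6.
  α_i^2 mod 11 = [9, 5, 1, 1, 4].
  S_2 = Σ v_i α_i^2 r_i = 9·9·1 + 1·5·4 + 2·1·1 + 6·1·0 + 4·4·5 = 183 ≡ 7.
  S = (2, 6, 7) ≠ 0, so r is not a codeword (an error is present).
Step 3: locate the error. For a single error e at position i, S_ℓ = v_i·e·α_i^ℓ, so α_err = S_1/S_0.
  S_0^{−1} = 2^{−1} = 6 (mod 11), so α_err = 6·6 = 36 ≡ 3 = α_1. Error position i = 1.
  Consistency check: S_2/S_1 = 7·2 = 14 ≡ 3 = α_err ✓ (single-error assumption holds).
Step 4: error magnitude e = S_0/v_1 = S_0·∏_{j≠1}(α_1 − α_j) = 2·5 = 10 ≡ 10 (mod 11).
Step 5: correct position 1: c_1 = r_1 − e = 1 − 10 ≡ 2 (mod 11). Hence c = [2, 4, 1, 0, 5].
  Check: interpolating c through the α_i gives m(x) = 6 + 6·x (degree < 2) with m(α_i) = c_i for every i, so c is indeed a codeword.


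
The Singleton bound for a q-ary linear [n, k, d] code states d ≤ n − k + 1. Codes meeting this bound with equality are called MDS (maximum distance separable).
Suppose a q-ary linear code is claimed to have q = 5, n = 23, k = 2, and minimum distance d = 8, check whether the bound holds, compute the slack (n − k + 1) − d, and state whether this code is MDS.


Singleton RHS = n − k + 1 = 22, slack = 14, bound satisfied, not MDS.

Singleton bound: d ≤ n − k + 1.
Here n = 23, k = 2, so n − k + 1 = 22.
Given d = 8, check d ≤ 22: YES.
Slack = (n − k + 1) − d = 14.
The code is NOT MDS (slack = 14 > 0).
Description: the claimed parameters are [23, 2, 8]_5; such a code would be non-MDS.


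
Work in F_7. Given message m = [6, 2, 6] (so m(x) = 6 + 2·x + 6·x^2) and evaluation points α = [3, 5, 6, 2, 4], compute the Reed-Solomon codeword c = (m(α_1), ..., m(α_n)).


c = [3, 5, 3, 6, 5]

Message polynomial: m(x) = 6 + 2·x + 6·x^2 (mod 7).
For each evaluation point α_i, compute m(α_i) mod 7:
  α_1 = 3: Horner steps 6 → 6 → 3, so m(3) = 3.
  α_2 = 5: Horner steps 6 → 4 → 5, so m(5) = 5.
  α_3 = 6: Horner steps 6 → 3 → 3, so m(6) = 3.
  α_4 = 2: Horner steps 6 → 0 → 6, so m(2) = 6.
  α_5 = 4: Horner steps 6 → 5 → 5, so m(4) = 5.
Codeword c = [3, 5, 3, 6, 5] ∈ F_7^5.


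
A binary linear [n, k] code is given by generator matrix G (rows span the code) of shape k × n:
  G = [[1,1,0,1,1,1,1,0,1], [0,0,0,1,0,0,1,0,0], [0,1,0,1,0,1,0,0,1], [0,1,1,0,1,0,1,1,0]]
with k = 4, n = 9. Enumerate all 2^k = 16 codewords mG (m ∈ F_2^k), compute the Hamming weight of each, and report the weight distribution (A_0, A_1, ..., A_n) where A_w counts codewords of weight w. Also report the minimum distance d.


Weight distribution: A_0 = 1, A_2 = 1, A_3 = 2, A_4 = 3, A_5 = 4, A_6 = 3, A_7 = 2. Minimum distance d = 2.

Enumerate all 2^4 = 16 messages m ∈ F_2^4.
For each, compute codeword c = mG in F_2^9, then tally its weight.
  m = 0000 → c = 000000000, weight = 0.
  m = 1000 → c = 110111101, weight = 7.
  m = 0100 → c = 000100100, weight = 2.
  m = 1100 → c = 110011001, weight = 5.
  m = 0010 → c = 010101001, weight = 4.
  m = 1010 → c = 100010100, weight = 3.
  m = 0110 → c = 010001101, weight = 4.
  m = 1110 → c = 100110000, weight = 3.
  m = 0001 → c = 011010110, weight = 5.
  m = 1001 → c = 101101011, weight = 6.
  m = 0101 → c = 011110010, weight = 5.
  m = 1101 → c = 101001111, weight = 6.
  m = 0011 → c = 001111111, weight = 7.
  m = 1011 → c = 111000010, weight = 4.
  m = 0111 → c = 001011011, weight = 5.
  m = 1111 → c = 111100110, weight = 6.
Tally weights:
  weight 0: 1 codewords.
  weight 2: 1 codewords.
  weight 3: 2 codewords.
  weight 4: 3 codewords.
  weight 5: 4 codewords.
  weight 6: 3 codewords.
  weight 7: 2 codewords.
Minimum distance d = smallest w > 0 with A_w > 0 = 2.
Sanity: Σ A_w = 16 = 2^4 = 16 ✓.


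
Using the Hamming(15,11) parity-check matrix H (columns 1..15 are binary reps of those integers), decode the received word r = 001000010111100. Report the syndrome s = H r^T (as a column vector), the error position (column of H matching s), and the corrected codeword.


s = (1, 0, 1, 1)^T, error position = 11, corrected codeword c = 001000010101100

Compute s = H r^T mod 2 one row at a time:
  s_1 = 1 + 0 + 1 + 1 + 1 + 1 + 0 + 0 = 5 ≡ 1 (mod 2).
  s_2 = 0 + 0 + 0 + 0 + 1 + 1 + 0 + 0 = 2 ≡ 0 (mod 2).
  s_3 = 0 + 1 + 0 + 0 + 1 + 1 + 0 + 0 = 3 ≡ 1 (mod 2).
  s_4 = 0 + 1 + 0 + 0 + 0 + 1 + 1 + 0 = 3 ≡ 1 (mod 2).
s = (1, 0, 1, 1)^T — this equals column 11 of H (binary 1011), so error is at position 11.
Correct: flip bit 11 of r = 001000010111100 to get c = 001000010101100.


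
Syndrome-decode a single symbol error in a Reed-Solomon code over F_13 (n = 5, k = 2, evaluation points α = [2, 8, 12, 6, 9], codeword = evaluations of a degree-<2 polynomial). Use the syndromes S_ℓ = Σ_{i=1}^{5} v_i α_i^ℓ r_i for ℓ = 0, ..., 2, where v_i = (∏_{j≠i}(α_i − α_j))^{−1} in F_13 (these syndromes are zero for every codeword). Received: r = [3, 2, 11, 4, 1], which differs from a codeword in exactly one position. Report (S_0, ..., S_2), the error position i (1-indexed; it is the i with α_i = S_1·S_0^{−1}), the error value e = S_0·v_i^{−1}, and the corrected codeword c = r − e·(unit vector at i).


S = (7, 1, 2), error at position 1, error magnitude e = 8, c = [8, 2, 11, 4, 1].

Step 1: column multipliers v_i = (∏_{j≠i}(α_i − α_j))^{−1} mod 13.
  i = 1 (α = 2): (2−8)(2−12)(2−6)(2−9) = (−6)·(−10)·(−4)·(−7) = 1680 ≡ 3, so v_1 = 3^{−1} = 9 (mod 13).
  i = 2 (α = 8): (8−2)(8−12)(8−6)(8−9) = 6·(−4)·2·(−1) = 48 ≡ 9, so v_2 = 9^{−1} = 3 (mod 13).
  i = 3 (α = 12): (12−2)(12−8)(12−6)(12−9) = 10·4·6·3 = 720 ≡ 5, so v_3 = 5^{−1} = 8 (mod 13).
  i = 4 (α = 6): (6−2)(6−8)(6−12)(6−9) = 4·(−2)·(−6)·(−3) = −144 ≡ 12, so v_4 = 12^{−1} = 12 (mod 13).
  i = 5 (α = 9): (9−2)(9−8)(9−12)(9−6) = 7·1·(−3)·3 = −63 ≡ 2, so v_5 = 2^{−1} = 7 (mod 13).
  v = [9, 3, 8, 12, 7].
Step 2: syndromes of r = [3, 2, 11, 4, 1] (all sums mod 13).
  S_0 = Σ v_i r_i = 9·3 + 3·2 + 8·11 + 12·4 + 7·1 = 176 ≡ 7.
  S_1 = Σ v_i α_i r_i = 9·2·3 + 3·8·2 + 8·12·11 + 12·6·4 + 7·9·1 = 1509 ≡ 1.
  α_i^2 mod 13 = [4, 12, 1, 10, 3].
  S_2 = Σ v_i α_i^2 r_i = 9·4·3 + 3·12·2 + 8·1·11 + 12·10·4 + 7·3·1 = 769 ≡ 2.
  S = (7, 1, 2) ≠ 0, so r is not a codeword (an error is present).
Step 3: locate the error. For a single error e at position i, S_ℓ = v_i·e·α_i^ℓ, so α_err = S_1/S_0.
  S_0^{−1} = 7^{−1} = 2 (mod 13), so α_err = 1·2 = 2 ≡ 2 = α_1. Error position i = 1.
  Consistency check: S_2/S_1 = 2·1 = 2 ≡ 2 = α_err ✓ (single-error assumption holds).
Step 4: error magnitude e = S_0/v_1 = S_0·∏_{j≠1}(α_1 − α_j) = 7·3 = 21 ≡ 8 (mod 13).
Step 5: correct position 1: c_1 = r_1 − e = 3 − 8 ≡ 8 (mod 13). Hence c = [8, 2, 11, 4, 1].
  Check: interpolating c through the α_i gives m(x) = 10 + 12·x (degree < 2) with m(α_i) = c_i for every i, so c is indeed a codeword.


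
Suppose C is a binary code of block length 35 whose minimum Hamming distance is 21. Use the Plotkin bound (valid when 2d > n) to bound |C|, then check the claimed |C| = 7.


Plotkin bound M ≤ 6; given |C| = 7 > bound (violated).

Check applicability: 2d = 42, n = 35.
2d − n = 7 > 0, so Plotkin applies.
Compute d/(2d−n) = 21/7 ≈ 3.0000.
⌊d/(2d−n)⌋ = 3.
Plotkin bound: M ≤ 2·3 = 6.
Given |C| = 7, check: VIOLATED.
This |C| is above the Plotkin bound, so no binary code with n = 35, d = 21 and 7 codewords exists.


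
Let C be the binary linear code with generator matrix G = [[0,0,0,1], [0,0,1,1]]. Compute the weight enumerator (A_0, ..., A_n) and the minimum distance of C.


Weight distribution: A_0 = 1, A_1 = 2, A_2 = 1. Minimum distance d = 1.

Enumerate all 2^2 = 4 messages m ∈ F_2^2.
For each, compute codeword c = mG in F_2^4, then tally its weight.
  m = 00 → c = 0000, weight = 0.
  m = 10 → c = 0001, weight = 1.
  m = 01 → c = 0011, weight = 2.
  m = 11 → c = 0010, weight = 1.
Tally weights:
  weight 0: 1 codewords.
  weight 1: 2 codewords.
  weight 2: 1 codewords.
Minimum distance d = smallest w > 0 with A_w > 0 = 1.
Sanity: Σ A_w = 4 = 2^2 = 4 ✓.
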